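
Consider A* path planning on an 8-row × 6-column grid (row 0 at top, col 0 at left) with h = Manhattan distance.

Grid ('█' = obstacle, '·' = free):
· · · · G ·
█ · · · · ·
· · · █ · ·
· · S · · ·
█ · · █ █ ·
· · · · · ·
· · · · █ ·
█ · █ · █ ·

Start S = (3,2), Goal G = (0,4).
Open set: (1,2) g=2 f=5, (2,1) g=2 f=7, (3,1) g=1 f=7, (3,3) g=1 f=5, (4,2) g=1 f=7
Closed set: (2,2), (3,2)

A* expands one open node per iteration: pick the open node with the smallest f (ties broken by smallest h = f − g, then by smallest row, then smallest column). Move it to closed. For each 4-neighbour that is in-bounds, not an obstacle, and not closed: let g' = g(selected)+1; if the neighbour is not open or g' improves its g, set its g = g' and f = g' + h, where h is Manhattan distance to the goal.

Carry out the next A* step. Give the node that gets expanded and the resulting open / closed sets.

step 1: expand (1,2) (f=5, h=3) → closed; open now [(0,2) g=3 f=5, (1,1) g=3 f=7, (1,3) g=3 f=5, (2,1) g=2 f=7, (3,1) g=1 f=7, (3,3) g=1 f=5, (4,2) g=1 f=7]

expanded=(1,2); open=[(0,2) g=3 f=5, (1,1) g=3 f=7, (1,3) g=3 f=5, (2,1) g=2 f=7, (3,1) g=1 f=7, (3,3) g=1 f=5, (4,2) g=1 f=7]; closed=[(1,2), (2,2), (3,2)]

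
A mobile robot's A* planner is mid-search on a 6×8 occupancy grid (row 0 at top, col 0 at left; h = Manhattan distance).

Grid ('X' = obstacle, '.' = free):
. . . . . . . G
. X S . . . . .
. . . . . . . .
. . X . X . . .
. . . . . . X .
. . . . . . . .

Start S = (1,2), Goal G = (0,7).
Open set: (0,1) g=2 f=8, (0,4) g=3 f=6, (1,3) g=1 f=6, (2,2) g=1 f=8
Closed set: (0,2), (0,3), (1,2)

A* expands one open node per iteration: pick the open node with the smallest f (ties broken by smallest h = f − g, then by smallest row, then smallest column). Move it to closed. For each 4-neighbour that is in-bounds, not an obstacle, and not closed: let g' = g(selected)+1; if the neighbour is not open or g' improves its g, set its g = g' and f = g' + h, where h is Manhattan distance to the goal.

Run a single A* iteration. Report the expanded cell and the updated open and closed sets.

step 1: expand (0,4) (f=6, h=3) → closed; open now [(0,1) g=2 f=8, (0,5) g=4 f=6, (1,3) g=1 f=6, (1,4) g=4 f=8, (2,2) g=1 f=8]

expanded=(0,4); open=[(0,1) g=2 f=8, (0,5) g=4 f=6, (1,3) g=1 f=6, (1,4) g=4 f=8, (2,2) g=1 f=8]; closed=[(0,2), (0,3), (0,4), (1,2)]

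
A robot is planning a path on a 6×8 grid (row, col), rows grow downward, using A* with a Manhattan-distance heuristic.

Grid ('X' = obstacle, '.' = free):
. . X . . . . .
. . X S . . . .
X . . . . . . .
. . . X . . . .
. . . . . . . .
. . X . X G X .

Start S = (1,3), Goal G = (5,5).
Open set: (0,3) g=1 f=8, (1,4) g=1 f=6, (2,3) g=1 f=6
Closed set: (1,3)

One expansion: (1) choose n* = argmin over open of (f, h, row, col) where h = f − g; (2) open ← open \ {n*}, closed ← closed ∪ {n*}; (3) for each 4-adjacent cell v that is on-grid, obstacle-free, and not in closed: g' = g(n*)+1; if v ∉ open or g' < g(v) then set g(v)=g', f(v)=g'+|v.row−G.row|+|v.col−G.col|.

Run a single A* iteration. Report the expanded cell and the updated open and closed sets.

expanded=(1,4); open=[(0,3) g=1 f=8, (0,4) g=2 f=8, (1,5) g=2 f=6, (2,3) g=1 f=6, (2,4) g=2 f=6]; closed=[(1,3), (1,4)]

step 1: expand (1,4) (f=6, h=5) → closed; open now [(0,3) g=1 f=8, (0,4) g=2 f=8, (1,5) g=2 f=6, (2,3) g=1 f=6, (2,4) g=2 f=6]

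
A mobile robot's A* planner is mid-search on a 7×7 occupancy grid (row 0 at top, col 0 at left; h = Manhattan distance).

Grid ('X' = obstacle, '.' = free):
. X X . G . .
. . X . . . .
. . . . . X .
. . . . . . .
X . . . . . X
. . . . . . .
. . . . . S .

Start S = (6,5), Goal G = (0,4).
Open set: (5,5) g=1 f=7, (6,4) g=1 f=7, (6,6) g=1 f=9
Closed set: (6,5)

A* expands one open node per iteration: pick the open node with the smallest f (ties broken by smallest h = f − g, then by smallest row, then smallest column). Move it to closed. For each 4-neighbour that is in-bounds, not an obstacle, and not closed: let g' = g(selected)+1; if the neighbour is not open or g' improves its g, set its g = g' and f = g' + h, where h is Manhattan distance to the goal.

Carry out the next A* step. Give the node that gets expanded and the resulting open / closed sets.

step 1: expand (5,5) (f=7, h=6) → closed; open now [(4,5) g=2 f=7, (5,4) g=2 f=7, (5,6) g=2 f=9, (6,4) g=1 f=7, (6,6) g=1 f=9]

expanded=(5,5); open=[(4,5) g=2 f=7, (5,4) g=2 f=7, (5,6) g=2 f=9, (6,4) g=1 f=7, (6,6) g=1 f=9]; closed=[(5,5), (6,5)]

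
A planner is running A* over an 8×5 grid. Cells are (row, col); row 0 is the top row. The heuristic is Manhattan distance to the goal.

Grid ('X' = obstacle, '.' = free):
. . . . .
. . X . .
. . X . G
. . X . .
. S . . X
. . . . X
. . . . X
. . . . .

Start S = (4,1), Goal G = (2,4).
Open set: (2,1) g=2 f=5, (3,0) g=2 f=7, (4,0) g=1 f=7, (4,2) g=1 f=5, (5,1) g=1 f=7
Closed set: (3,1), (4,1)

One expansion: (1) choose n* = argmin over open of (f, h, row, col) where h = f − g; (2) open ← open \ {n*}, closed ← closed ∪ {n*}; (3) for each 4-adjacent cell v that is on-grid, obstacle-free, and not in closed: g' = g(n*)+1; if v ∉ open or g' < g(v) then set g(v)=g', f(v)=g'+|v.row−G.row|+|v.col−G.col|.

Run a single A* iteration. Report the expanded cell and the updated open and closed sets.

expanded=(2,1); open=[(1,1) g=3 f=7, (2,0) g=3 f=7, (3,0) g=2 f=7, (4,0) g=1 f=7, (4,2) g=1 f=5, (5,1) g=1 f=7]; closed=[(2,1), (3,1), (4,1)]

step 1: expand (2,1) (f=5, h=3) → closed; open now [(1,1) g=3 f=7, (2,0) g=3 f=7, (3,0) g=2 f=7, (4,0) g=1 f=7, (4,2) g=1 f=5, (5,1) g=1 f=7]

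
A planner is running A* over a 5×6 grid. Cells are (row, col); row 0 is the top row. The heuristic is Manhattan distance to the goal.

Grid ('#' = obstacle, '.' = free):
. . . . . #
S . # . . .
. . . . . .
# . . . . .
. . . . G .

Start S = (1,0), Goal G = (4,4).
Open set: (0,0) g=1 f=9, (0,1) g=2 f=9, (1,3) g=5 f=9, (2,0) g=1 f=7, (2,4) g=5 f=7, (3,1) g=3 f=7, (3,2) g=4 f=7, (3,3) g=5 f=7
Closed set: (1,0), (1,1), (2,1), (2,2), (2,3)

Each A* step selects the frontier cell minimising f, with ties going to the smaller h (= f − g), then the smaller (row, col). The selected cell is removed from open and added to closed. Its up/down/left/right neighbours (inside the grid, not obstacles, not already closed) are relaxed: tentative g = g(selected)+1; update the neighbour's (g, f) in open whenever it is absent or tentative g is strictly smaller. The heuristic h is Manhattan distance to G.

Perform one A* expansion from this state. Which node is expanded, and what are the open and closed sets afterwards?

step 1: expand (2,4) (f=7, h=2) → closed; open now [(0,0) g=1 f=9, (0,1) g=2 f=9, (1,3) g=5 f=9, (1,4) g=6 f=9, (2,0) g=1 f=7, (2,5) g=6 f=9, (3,1) g=3 f=7, (3,2) g=4 f=7, (3,3) g=5 f=7, (3,4) g=6 f=7]

expanded=(2,4); open=[(0,0) g=1 f=9, (0,1) g=2 f=9, (1,3) g=5 f=9, (1,4) g=6 f=9, (2,0) g=1 f=7, (2,5) g=6 f=9, (3,1) g=3 f=7, (3,2) g=4 f=7, (3,3) g=5 f=7, (3,4) g=6 f=7]; closed=[(1,0), (1,1), (2,1), (2,2), (2,3), (2,4)]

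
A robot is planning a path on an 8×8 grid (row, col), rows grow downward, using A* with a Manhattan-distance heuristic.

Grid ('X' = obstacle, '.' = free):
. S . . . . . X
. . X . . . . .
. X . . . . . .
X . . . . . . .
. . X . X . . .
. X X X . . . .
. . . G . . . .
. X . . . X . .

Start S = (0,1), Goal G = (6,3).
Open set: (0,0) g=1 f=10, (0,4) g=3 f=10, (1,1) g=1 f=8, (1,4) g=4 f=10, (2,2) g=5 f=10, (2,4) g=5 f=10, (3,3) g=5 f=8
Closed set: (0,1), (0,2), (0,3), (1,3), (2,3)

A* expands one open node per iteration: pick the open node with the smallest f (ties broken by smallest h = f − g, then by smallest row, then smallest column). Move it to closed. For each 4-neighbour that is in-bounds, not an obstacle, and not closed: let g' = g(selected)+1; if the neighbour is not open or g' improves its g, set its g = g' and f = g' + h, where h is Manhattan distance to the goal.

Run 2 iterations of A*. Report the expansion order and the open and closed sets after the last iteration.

order=[(3,3) → (4,3)]; open=[(0,0) g=1 f=10, (0,4) g=3 f=10, (1,1) g=1 f=8, (1,4) g=4 f=10, (2,2) g=5 f=10, (2,4) g=5 f=10, (3,2) g=6 f=10, (3,4) g=6 f=10]; closed=[(0,1), (0,2), (0,3), (1,3), (2,3), (3,3), (4,3)]

step 1: expand (3,3) (f=8, h=3) → closed; open now [(0,0) g=1 f=10, (0,4) g=3 f=10, (1,1) g=1 f=8, (1,4) g=4 f=10, (2,2) g=5 f=10, (2,4) g=5 f=10, (3,2) g=6 f=10, (3,4) g=6 f=10, (4,3) g=6 f=8]
step 2: expand (4,3) (f=8, h=2) → closed; open now [(0,0) g=1 f=10, (0,4) g=3 f=10, (1,1) g=1 f=8, (1,4) g=4 f=10, (2,2) g=5 f=10, (2,4) g=5 f=10, (3,2) g=6 f=10, (3,4) g=6 f=10]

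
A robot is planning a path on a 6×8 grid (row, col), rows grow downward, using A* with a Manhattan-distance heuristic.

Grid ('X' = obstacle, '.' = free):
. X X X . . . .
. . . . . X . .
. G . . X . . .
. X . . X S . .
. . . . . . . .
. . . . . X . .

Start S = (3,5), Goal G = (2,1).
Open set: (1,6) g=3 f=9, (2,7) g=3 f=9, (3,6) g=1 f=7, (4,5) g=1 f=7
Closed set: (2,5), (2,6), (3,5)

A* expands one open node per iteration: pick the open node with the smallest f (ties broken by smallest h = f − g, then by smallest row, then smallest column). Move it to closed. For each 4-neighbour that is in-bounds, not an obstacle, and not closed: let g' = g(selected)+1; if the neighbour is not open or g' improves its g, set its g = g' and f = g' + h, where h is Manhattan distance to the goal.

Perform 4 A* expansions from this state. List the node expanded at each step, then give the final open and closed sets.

order=[(3,6) → (4,5) → (4,4) → (4,3)]; open=[(1,6) g=3 f=9, (2,7) g=3 f=9, (3,3) g=4 f=7, (3,7) g=2 f=9, (4,2) g=4 f=7, (4,6) g=2 f=9, (5,3) g=4 f=9, (5,4) g=3 f=9]; closed=[(2,5), (2,6), (3,5), (3,6), (4,3), (4,4), (4,5)]

step 1: expand (3,6) (f=7, h=6) → closed; open now [(1,6) g=3 f=9, (2,7) g=3 f=9, (3,7) g=2 f=9, (4,5) g=1 f=7, (4,6) g=2 f=9]
step 2: expand (4,5) (f=7, h=6) → closed; open now [(1,6) g=3 f=9, (2,7) g=3 f=9, (3,7) g=2 f=9, (4,4) g=2 f=7, (4,6) g=2 f=9]
step 3: expand (4,4) (f=7, h=5) → closed; open now [(1,6) g=3 f=9, (2,7) g=3 f=9, (3,7) g=2 f=9, (4,3) g=3 f=7, (4,6) g=2 f=9, (5,4) g=3 f=9]
step 4: expand (4,3) (f=7, h=4) → closed; open now [(1,6) g=3 f=9, (2,7) g=3 f=9, (3,3) g=4 f=7, (3,7) g=2 f=9, (4,2) g=4 f=7, (4,6) g=2 f=9, (5,3) g=4 f=9, (5,4) g=3 f=9]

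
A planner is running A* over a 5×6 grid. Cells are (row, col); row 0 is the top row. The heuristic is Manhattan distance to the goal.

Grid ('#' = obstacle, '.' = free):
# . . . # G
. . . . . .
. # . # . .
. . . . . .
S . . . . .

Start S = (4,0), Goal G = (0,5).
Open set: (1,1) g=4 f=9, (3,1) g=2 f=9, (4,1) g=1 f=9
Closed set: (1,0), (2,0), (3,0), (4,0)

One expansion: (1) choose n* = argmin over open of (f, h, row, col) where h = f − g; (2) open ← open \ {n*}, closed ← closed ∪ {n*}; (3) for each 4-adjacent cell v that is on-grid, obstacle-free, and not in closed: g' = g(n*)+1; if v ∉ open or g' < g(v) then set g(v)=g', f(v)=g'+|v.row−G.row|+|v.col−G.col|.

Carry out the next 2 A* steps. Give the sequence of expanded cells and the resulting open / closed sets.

step 1: expand (1,1) (f=9, h=5) → closed; open now [(0,1) g=5 f=9, (1,2) g=5 f=9, (3,1) g=2 f=9, (4,1) g=1 f=9]
step 2: expand (0,1) (f=9, h=4) → closed; open now [(0,2) g=6 f=9, (1,2) g=5 f=9, (3,1) g=2 f=9, (4,1) g=1 f=9]

order=[(1,1) → (0,1)]; open=[(0,2) g=6 f=9, (1,2) g=5 f=9, (3,1) g=2 f=9, (4,1) g=1 f=9]; closed=[(0,1), (1,0), (1,1), (2,0), (3,0), (4,0)]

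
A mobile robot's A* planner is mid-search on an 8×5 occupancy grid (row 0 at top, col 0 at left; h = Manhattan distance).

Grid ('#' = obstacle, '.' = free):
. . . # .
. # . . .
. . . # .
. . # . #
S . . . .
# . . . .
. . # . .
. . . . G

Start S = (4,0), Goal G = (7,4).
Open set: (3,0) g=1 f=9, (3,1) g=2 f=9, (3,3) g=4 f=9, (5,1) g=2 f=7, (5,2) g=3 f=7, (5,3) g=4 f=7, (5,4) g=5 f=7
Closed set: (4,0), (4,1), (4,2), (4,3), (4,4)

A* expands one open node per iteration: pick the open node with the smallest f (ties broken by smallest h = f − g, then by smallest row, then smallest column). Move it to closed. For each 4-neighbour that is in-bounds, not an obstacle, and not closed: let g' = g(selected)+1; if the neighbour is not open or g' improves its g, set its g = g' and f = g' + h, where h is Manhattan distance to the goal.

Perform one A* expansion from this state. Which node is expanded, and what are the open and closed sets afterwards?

step 1: expand (5,4) (f=7, h=2) → closed; open now [(3,0) g=1 f=9, (3,1) g=2 f=9, (3,3) g=4 f=9, (5,1) g=2 f=7, (5,2) g=3 f=7, (5,3) g=4 f=7, (6,4) g=6 f=7]

expanded=(5,4); open=[(3,0) g=1 f=9, (3,1) g=2 f=9, (3,3) g=4 f=9, (5,1) g=2 f=7, (5,2) g=3 f=7, (5,3) g=4 f=7, (6,4) g=6 f=7]; closed=[(4,0), (4,1), (4,2), (4,3), (4,4), (5,4)]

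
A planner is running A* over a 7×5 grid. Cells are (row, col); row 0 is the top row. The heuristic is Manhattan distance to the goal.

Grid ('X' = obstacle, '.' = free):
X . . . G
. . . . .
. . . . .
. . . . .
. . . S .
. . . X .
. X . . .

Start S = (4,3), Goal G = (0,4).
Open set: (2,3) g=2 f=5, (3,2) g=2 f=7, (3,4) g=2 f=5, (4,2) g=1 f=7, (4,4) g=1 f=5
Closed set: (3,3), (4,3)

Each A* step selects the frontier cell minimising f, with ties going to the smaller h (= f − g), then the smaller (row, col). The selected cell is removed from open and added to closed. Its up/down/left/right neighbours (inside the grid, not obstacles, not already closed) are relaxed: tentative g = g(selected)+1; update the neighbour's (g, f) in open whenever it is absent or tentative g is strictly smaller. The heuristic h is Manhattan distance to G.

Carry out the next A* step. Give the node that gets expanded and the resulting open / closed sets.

step 1: expand (2,3) (f=5, h=3) → closed; open now [(1,3) g=3 f=5, (2,2) g=3 f=7, (2,4) g=3 f=5, (3,2) g=2 f=7, (3,4) g=2 f=5, (4,2) g=1 f=7, (4,4) g=1 f=5]

expanded=(2,3); open=[(1,3) g=3 f=5, (2,2) g=3 f=7, (2,4) g=3 f=5, (3,2) g=2 f=7, (3,4) g=2 f=5, (4,2) g=1 f=7, (4,4) g=1 f=5]; closed=[(2,3), (3,3), (4,3)]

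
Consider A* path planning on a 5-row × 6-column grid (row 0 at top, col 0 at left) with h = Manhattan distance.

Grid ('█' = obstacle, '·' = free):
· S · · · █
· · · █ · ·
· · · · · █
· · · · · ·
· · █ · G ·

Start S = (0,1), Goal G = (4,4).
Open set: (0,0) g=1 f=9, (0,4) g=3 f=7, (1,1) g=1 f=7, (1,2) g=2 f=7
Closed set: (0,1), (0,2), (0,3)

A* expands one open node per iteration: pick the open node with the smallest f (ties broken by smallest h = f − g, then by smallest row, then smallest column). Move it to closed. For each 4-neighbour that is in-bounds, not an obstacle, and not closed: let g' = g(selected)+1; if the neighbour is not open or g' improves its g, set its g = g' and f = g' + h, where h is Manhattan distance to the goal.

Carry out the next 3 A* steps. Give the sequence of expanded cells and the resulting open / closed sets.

step 1: expand (0,4) (f=7, h=4) → closed; open now [(0,0) g=1 f=9, (1,1) g=1 f=7, (1,2) g=2 f=7, (1,4) g=4 f=7]
step 2: expand (1,4) (f=7, h=3) → closed; open now [(0,0) g=1 f=9, (1,1) g=1 f=7, (1,2) g=2 f=7, (1,5) g=5 f=9, (2,4) g=5 f=7]
step 3: expand (2,4) (f=7, h=2) → closed; open now [(0,0) g=1 f=9, (1,1) g=1 f=7, (1,2) g=2 f=7, (1,5) g=5 f=9, (2,3) g=6 f=9, (3,4) g=6 f=7]

order=[(0,4) → (1,4) → (2,4)]; open=[(0,0) g=1 f=9, (1,1) g=1 f=7, (1,2) g=2 f=7, (1,5) g=5 f=9, (2,3) g=6 f=9, (3,4) g=6 f=7]; closed=[(0,1), (0,2), (0,3), (0,4), (1,4), (2,4)]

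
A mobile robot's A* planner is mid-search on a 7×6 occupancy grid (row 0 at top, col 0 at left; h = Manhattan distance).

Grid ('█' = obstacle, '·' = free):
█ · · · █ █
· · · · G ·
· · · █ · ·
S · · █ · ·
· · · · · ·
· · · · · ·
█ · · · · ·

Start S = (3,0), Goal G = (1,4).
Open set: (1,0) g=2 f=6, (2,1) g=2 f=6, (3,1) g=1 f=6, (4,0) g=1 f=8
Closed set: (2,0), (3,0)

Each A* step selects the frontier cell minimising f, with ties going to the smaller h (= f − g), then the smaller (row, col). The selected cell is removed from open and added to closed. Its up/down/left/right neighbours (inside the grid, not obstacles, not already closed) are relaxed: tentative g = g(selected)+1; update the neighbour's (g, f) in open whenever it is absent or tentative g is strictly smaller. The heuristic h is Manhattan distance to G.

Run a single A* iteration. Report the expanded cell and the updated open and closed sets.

step 1: expand (1,0) (f=6, h=4) → closed; open now [(1,1) g=3 f=6, (2,1) g=2 f=6, (3,1) g=1 f=6, (4,0) g=1 f=8]

expanded=(1,0); open=[(1,1) g=3 f=6, (2,1) g=2 f=6, (3,1) g=1 f=6, (4,0) g=1 f=8]; closed=[(1,0), (2,0), (3,0)]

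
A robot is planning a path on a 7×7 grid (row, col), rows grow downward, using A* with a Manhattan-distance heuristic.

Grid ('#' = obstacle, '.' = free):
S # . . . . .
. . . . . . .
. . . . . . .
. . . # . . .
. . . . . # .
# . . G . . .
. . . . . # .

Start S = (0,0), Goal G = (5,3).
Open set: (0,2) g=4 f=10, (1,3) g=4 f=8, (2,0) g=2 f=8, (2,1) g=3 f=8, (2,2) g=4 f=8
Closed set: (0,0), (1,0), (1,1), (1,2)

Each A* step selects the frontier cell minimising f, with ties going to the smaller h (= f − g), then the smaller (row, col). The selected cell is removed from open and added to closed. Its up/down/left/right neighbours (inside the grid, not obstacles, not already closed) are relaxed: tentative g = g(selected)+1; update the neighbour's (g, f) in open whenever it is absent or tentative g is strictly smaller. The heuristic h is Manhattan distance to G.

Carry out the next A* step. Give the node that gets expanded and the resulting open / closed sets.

step 1: expand (1,3) (f=8, h=4) → closed; open now [(0,2) g=4 f=10, (0,3) g=5 f=10, (1,4) g=5 f=10, (2,0) g=2 f=8, (2,1) g=3 f=8, (2,2) g=4 f=8, (2,3) g=5 f=8]

expanded=(1,3); open=[(0,2) g=4 f=10, (0,3) g=5 f=10, (1,4) g=5 f=10, (2,0) g=2 f=8, (2,1) g=3 f=8, (2,2) g=4 f=8, (2,3) g=5 f=8]; closed=[(0,0), (1,0), (1,1), (1,2), (1,3)]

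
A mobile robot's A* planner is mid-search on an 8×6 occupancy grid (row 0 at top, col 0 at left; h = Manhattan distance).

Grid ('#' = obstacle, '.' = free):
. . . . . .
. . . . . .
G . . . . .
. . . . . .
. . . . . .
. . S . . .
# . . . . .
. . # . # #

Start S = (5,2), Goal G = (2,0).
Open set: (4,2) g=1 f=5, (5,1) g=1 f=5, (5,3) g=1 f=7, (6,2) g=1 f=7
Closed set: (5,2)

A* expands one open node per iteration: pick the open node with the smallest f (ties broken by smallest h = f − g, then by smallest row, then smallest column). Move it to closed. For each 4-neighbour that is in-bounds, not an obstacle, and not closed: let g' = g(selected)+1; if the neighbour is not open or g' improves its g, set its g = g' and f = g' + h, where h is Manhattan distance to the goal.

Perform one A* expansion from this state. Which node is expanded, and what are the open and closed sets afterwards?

expanded=(4,2); open=[(3,2) g=2 f=5, (4,1) g=2 f=5, (4,3) g=2 f=7, (5,1) g=1 f=5, (5,3) g=1 f=7, (6,2) g=1 f=7]; closed=[(4,2), (5,2)]

step 1: expand (4,2) (f=5, h=4) → closed; open now [(3,2) g=2 f=5, (4,1) g=2 f=5, (4,3) g=2 f=7, (5,1) g=1 f=5, (5,3) g=1 f=7, (6,2) g=1 f=7]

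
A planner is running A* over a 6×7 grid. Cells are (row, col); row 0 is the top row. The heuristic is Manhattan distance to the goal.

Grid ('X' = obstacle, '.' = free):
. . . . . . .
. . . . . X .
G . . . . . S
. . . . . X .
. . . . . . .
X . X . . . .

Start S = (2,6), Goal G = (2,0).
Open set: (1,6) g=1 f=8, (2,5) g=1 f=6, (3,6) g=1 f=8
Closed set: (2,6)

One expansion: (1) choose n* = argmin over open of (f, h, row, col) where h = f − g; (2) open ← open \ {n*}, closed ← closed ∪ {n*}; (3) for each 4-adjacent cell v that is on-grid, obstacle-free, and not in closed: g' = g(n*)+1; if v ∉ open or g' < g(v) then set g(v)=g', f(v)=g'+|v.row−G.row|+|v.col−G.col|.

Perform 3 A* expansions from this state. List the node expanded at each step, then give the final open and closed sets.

step 1: expand (2,5) (f=6, h=5) → closed; open now [(1,6) g=1 f=8, (2,4) g=2 f=6, (3,6) g=1 f=8]
step 2: expand (2,4) (f=6, h=4) → closed; open now [(1,4) g=3 f=8, (1,6) g=1 f=8, (2,3) g=3 f=6, (3,4) g=3 f=8, (3,6) g=1 f=8]
step 3: expand (2,3) (f=6, h=3) → closed; open now [(1,3) g=4 f=8, (1,4) g=3 f=8, (1,6) g=1 f=8, (2,2) g=4 f=6, (3,3) g=4 f=8, (3,4) g=3 f=8, (3,6) g=1 f=8]

order=[(2,5) → (2,4) → (2,3)]; open=[(1,3) g=4 f=8, (1,4) g=3 f=8, (1,6) g=1 f=8, (2,2) g=4 f=6, (3,3) g=4 f=8, (3,4) g=3 f=8, (3,6) g=1 f=8]; closed=[(2,3), (2,4), (2,5), (2,6)]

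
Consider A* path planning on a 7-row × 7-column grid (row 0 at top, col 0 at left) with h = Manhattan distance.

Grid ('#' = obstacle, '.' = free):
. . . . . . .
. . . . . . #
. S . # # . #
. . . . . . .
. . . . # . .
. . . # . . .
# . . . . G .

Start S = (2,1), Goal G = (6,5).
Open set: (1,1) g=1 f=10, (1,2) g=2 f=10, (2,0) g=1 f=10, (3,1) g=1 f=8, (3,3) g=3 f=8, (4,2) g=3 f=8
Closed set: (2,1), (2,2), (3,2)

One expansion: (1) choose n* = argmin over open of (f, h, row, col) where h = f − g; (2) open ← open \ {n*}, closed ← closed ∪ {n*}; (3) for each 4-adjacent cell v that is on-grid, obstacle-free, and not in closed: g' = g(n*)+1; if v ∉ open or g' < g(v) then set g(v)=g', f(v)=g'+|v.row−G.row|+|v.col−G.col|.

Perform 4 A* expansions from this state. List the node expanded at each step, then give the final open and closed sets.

order=[(3,3) → (3,4) → (3,5) → (4,5)]; open=[(1,1) g=1 f=10, (1,2) g=2 f=10, (2,0) g=1 f=10, (2,5) g=6 f=10, (3,1) g=1 f=8, (3,6) g=6 f=10, (4,2) g=3 f=8, (4,3) g=4 f=8, (4,6) g=7 f=10, (5,5) g=7 f=8]; closed=[(2,1), (2,2), (3,2), (3,3), (3,4), (3,5), (4,5)]

step 1: expand (3,3) (f=8, h=5) → closed; open now [(1,1) g=1 f=10, (1,2) g=2 f=10, (2,0) g=1 f=10, (3,1) g=1 f=8, (3,4) g=4 f=8, (4,2) g=3 f=8, (4,3) g=4 f=8]
step 2: expand (3,4) (f=8, h=4) → closed; open now [(1,1) g=1 f=10, (1,2) g=2 f=10, (2,0) g=1 f=10, (3,1) g=1 f=8, (3,5) g=5 f=8, (4,2) g=3 f=8, (4,3) g=4 f=8]
step 3: expand (3,5) (f=8, h=3) → closed; open now [(1,1) g=1 f=10, (1,2) g=2 f=10, (2,0) g=1 f=10, (2,5) g=6 f=10, (3,1) g=1 f=8, (3,6) g=6 f=10, (4,2) g=3 f=8, (4,3) g=4 f=8, (4,5) g=6 f=8]
step 4: expand (4,5) (f=8, h=2) → closed; open now [(1,1) g=1 f=10, (1,2) g=2 f=10, (2,0) g=1 f=10, (2,5) g=6 f=10, (3,1) g=1 f=8, (3,6) g=6 f=10, (4,2) g=3 f=8, (4,3) g=4 f=8, (4,6) g=7 f=10, (5,5) g=7 f=8]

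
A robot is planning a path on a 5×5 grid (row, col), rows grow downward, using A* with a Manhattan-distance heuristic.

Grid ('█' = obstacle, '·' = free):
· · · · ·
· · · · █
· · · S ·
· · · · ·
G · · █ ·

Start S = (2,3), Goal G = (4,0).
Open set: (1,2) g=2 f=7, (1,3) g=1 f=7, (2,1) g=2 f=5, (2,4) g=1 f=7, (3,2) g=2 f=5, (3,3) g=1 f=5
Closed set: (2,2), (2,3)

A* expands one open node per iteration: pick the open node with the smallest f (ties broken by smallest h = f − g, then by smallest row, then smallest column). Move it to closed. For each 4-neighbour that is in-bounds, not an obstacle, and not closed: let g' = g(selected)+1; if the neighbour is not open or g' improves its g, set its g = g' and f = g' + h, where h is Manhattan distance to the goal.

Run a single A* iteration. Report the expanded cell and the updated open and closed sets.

expanded=(2,1); open=[(1,1) g=3 f=7, (1,2) g=2 f=7, (1,3) g=1 f=7, (2,0) g=3 f=5, (2,4) g=1 f=7, (3,1) g=3 f=5, (3,2) g=2 f=5, (3,3) g=1 f=5]; closed=[(2,1), (2,2), (2,3)]

step 1: expand (2,1) (f=5, h=3) → closed; open now [(1,1) g=3 f=7, (1,2) g=2 f=7, (1,3) g=1 f=7, (2,0) g=3 f=5, (2,4) g=1 f=7, (3,1) g=3 f=5, (3,2) g=2 f=5, (3,3) g=1 f=5]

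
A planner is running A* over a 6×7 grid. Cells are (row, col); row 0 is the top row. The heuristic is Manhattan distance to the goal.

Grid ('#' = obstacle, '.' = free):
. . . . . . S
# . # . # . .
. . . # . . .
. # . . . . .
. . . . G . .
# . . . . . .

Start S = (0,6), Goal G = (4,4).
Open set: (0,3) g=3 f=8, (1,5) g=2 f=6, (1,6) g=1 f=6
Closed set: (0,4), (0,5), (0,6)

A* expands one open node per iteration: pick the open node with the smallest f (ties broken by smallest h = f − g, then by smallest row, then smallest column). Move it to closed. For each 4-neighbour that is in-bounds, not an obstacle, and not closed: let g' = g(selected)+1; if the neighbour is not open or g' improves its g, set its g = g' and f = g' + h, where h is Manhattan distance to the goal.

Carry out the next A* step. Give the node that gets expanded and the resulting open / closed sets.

expanded=(1,5); open=[(0,3) g=3 f=8, (1,6) g=1 f=6, (2,5) g=3 f=6]; closed=[(0,4), (0,5), (0,6), (1,5)]

step 1: expand (1,5) (f=6, h=4) → closed; open now [(0,3) g=3 f=8, (1,6) g=1 f=6, (2,5) g=3 f=6]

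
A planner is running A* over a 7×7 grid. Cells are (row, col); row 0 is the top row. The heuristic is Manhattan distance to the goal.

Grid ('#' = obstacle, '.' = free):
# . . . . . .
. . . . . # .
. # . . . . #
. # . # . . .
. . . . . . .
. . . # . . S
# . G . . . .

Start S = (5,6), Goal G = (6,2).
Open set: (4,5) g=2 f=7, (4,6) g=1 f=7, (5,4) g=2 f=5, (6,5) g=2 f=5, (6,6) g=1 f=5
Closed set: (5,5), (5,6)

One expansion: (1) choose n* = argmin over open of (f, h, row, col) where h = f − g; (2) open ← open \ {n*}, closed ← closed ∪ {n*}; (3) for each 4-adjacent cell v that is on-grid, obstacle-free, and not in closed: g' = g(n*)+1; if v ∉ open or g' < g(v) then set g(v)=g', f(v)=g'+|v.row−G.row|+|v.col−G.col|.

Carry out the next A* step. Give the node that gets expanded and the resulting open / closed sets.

step 1: expand (5,4) (f=5, h=3) → closed; open now [(4,4) g=3 f=7, (4,5) g=2 f=7, (4,6) g=1 f=7, (6,4) g=3 f=5, (6,5) g=2 f=5, (6,6) g=1 f=5]

expanded=(5,4); open=[(4,4) g=3 f=7, (4,5) g=2 f=7, (4,6) g=1 f=7, (6,4) g=3 f=5, (6,5) g=2 f=5, (6,6) g=1 f=5]; closed=[(5,4), (5,5), (5,6)]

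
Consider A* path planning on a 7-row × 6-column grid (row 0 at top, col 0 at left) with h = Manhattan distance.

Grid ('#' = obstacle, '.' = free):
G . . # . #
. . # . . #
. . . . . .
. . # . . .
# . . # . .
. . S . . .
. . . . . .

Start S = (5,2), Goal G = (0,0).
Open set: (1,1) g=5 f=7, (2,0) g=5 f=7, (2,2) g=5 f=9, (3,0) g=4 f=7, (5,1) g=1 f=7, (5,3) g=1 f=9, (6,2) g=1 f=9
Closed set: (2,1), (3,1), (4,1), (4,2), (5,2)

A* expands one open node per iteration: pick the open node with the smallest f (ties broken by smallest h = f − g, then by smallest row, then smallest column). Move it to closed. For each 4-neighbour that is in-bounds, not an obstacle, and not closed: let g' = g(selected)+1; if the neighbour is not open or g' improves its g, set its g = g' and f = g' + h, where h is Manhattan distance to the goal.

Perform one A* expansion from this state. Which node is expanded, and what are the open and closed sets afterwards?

step 1: expand (1,1) (f=7, h=2) → closed; open now [(0,1) g=6 f=7, (1,0) g=6 f=7, (2,0) g=5 f=7, (2,2) g=5 f=9, (3,0) g=4 f=7, (5,1) g=1 f=7, (5,3) g=1 f=9, (6,2) g=1 f=9]

expanded=(1,1); open=[(0,1) g=6 f=7, (1,0) g=6 f=7, (2,0) g=5 f=7, (2,2) g=5 f=9, (3,0) g=4 f=7, (5,1) g=1 f=7, (5,3) g=1 f=9, (6,2) g=1 f=9]; closed=[(1,1), (2,1), (3,1), (4,1), (4,2), (5,2)]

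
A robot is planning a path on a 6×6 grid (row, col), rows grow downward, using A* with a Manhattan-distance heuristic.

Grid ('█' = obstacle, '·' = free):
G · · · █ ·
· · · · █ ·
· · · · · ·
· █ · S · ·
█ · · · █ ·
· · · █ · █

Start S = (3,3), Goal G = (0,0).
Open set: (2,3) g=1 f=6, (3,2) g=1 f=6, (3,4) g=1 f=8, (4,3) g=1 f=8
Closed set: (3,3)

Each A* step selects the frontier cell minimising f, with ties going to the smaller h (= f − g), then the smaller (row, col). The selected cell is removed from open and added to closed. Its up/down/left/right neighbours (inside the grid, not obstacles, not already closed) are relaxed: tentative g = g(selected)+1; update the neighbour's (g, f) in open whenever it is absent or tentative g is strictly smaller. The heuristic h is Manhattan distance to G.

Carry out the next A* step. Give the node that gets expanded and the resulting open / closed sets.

expanded=(2,3); open=[(1,3) g=2 f=6, (2,2) g=2 f=6, (2,4) g=2 f=8, (3,2) g=1 f=6, (3,4) g=1 f=8, (4,3) g=1 f=8]; closed=[(2,3), (3,3)]

step 1: expand (2,3) (f=6, h=5) → closed; open now [(1,3) g=2 f=6, (2,2) g=2 f=6, (2,4) g=2 f=8, (3,2) g=1 f=6, (3,4) g=1 f=8, (4,3) g=1 f=8]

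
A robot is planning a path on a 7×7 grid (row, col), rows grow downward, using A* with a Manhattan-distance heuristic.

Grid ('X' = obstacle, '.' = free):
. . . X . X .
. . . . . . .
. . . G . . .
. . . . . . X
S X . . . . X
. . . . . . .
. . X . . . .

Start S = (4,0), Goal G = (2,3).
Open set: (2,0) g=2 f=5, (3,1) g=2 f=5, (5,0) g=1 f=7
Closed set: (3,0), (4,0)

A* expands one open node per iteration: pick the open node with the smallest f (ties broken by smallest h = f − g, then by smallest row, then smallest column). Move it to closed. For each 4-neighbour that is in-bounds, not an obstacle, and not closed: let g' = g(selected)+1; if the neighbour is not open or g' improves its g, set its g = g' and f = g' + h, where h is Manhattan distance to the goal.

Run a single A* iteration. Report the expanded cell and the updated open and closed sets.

step 1: expand (2,0) (f=5, h=3) → closed; open now [(1,0) g=3 f=7, (2,1) g=3 f=5, (3,1) g=2 f=5, (5,0) g=1 f=7]

expanded=(2,0); open=[(1,0) g=3 f=7, (2,1) g=3 f=5, (3,1) g=2 f=5, (5,0) g=1 f=7]; closed=[(2,0), (3,0), (4,0)]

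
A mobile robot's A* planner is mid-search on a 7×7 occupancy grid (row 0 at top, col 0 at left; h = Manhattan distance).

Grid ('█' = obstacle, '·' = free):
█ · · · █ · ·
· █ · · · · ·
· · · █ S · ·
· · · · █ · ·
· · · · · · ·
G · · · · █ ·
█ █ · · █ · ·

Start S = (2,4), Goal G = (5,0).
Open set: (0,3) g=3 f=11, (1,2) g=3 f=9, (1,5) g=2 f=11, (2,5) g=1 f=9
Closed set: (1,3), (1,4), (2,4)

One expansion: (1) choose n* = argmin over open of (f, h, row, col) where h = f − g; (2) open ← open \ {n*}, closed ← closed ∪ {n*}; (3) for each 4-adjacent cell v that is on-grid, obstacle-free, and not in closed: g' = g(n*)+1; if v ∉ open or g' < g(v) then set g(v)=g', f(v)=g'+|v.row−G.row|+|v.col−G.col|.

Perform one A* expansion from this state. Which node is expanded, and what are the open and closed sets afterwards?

expanded=(1,2); open=[(0,2) g=4 f=11, (0,3) g=3 f=11, (1,5) g=2 f=11, (2,2) g=4 f=9, (2,5) g=1 f=9]; closed=[(1,2), (1,3), (1,4), (2,4)]

step 1: expand (1,2) (f=9, h=6) → closed; open now [(0,2) g=4 f=11, (0,3) g=3 f=11, (1,5) g=2 f=11, (2,2) g=4 f=9, (2,5) g=1 f=9]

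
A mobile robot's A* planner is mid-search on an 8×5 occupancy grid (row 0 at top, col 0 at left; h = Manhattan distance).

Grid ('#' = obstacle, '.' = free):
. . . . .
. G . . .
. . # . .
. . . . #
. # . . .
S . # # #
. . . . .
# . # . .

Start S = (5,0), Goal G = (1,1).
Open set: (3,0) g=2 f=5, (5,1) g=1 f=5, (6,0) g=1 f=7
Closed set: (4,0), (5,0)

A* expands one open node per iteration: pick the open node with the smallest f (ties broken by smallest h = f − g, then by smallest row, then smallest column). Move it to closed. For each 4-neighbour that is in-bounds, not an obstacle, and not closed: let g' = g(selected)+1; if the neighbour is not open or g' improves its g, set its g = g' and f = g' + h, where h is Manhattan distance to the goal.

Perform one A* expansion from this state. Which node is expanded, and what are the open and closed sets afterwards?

expanded=(3,0); open=[(2,0) g=3 f=5, (3,1) g=3 f=5, (5,1) g=1 f=5, (6,0) g=1 f=7]; closed=[(3,0), (4,0), (5,0)]

step 1: expand (3,0) (f=5, h=3) → closed; open now [(2,0) g=3 f=5, (3,1) g=3 f=5, (5,1) g=1 f=5, (6,0) g=1 f=7]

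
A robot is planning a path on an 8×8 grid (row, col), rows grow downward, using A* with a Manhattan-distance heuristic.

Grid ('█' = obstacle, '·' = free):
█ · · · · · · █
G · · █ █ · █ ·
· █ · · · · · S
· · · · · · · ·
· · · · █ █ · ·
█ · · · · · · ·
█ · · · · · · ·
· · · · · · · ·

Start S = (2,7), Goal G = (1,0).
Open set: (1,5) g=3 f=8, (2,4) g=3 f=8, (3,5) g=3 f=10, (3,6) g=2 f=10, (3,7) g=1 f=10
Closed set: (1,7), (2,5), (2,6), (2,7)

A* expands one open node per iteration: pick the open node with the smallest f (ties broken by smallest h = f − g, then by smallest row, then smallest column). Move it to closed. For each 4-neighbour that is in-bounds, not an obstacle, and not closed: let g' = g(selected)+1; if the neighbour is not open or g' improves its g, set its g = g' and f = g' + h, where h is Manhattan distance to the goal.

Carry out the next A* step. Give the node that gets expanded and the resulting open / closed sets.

expanded=(1,5); open=[(0,5) g=4 f=10, (2,4) g=3 f=8, (3,5) g=3 f=10, (3,6) g=2 f=10, (3,7) g=1 f=10]; closed=[(1,5), (1,7), (2,5), (2,6), (2,7)]

step 1: expand (1,5) (f=8, h=5) → closed; open now [(0,5) g=4 f=10, (2,4) g=3 f=8, (3,5) g=3 f=10, (3,6) g=2 f=10, (3,7) g=1 f=10]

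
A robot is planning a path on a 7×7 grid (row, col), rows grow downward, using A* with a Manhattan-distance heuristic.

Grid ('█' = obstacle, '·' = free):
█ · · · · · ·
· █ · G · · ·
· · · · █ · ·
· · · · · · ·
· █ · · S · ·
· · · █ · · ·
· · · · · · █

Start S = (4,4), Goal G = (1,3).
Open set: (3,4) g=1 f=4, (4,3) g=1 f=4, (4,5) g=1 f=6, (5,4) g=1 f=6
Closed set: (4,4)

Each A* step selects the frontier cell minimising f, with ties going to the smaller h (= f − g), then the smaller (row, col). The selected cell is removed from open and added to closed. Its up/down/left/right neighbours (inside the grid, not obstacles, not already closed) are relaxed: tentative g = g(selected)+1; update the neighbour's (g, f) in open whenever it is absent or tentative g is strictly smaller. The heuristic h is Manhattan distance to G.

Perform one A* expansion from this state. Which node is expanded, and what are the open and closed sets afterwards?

step 1: expand (3,4) (f=4, h=3) → closed; open now [(3,3) g=2 f=4, (3,5) g=2 f=6, (4,3) g=1 f=4, (4,5) g=1 f=6, (5,4) g=1 f=6]

expanded=(3,4); open=[(3,3) g=2 f=4, (3,5) g=2 f=6, (4,3) g=1 f=4, (4,5) g=1 f=6, (5,4) g=1 f=6]; closed=[(3,4), (4,4)]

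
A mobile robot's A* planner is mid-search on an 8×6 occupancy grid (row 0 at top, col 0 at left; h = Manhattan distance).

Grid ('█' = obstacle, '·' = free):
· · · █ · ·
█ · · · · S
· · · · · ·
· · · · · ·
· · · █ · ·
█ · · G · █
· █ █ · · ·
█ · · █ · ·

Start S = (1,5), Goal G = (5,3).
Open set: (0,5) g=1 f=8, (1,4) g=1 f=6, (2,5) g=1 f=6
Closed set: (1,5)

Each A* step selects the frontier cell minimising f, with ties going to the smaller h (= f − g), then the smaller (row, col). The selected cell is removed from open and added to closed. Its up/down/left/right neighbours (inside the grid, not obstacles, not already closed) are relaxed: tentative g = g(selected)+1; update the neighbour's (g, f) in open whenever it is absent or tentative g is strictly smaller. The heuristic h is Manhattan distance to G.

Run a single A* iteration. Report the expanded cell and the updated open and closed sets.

expanded=(1,4); open=[(0,4) g=2 f=8, (0,5) g=1 f=8, (1,3) g=2 f=6, (2,4) g=2 f=6, (2,5) g=1 f=6]; closed=[(1,4), (1,5)]

step 1: expand (1,4) (f=6, h=5) → closed; open now [(0,4) g=2 f=8, (0,5) g=1 f=8, (1,3) g=2 f=6, (2,4) g=2 f=6, (2,5) g=1 f=6]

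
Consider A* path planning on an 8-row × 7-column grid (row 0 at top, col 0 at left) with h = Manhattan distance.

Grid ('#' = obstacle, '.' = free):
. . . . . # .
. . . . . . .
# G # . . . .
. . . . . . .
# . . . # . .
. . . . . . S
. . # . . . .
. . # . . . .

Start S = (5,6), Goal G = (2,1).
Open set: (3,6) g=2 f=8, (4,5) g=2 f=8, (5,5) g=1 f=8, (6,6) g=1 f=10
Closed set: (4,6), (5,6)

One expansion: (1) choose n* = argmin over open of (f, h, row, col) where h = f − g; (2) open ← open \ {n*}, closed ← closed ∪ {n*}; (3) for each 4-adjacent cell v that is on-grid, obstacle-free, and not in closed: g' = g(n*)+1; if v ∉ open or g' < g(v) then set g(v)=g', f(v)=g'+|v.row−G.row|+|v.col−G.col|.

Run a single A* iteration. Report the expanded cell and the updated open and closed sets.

step 1: expand (3,6) (f=8, h=6) → closed; open now [(2,6) g=3 f=8, (3,5) g=3 f=8, (4,5) g=2 f=8, (5,5) g=1 f=8, (6,6) g=1 f=10]

expanded=(3,6); open=[(2,6) g=3 f=8, (3,5) g=3 f=8, (4,5) g=2 f=8, (5,5) g=1 f=8, (6,6) g=1 f=10]; closed=[(3,6), (4,6), (5,6)]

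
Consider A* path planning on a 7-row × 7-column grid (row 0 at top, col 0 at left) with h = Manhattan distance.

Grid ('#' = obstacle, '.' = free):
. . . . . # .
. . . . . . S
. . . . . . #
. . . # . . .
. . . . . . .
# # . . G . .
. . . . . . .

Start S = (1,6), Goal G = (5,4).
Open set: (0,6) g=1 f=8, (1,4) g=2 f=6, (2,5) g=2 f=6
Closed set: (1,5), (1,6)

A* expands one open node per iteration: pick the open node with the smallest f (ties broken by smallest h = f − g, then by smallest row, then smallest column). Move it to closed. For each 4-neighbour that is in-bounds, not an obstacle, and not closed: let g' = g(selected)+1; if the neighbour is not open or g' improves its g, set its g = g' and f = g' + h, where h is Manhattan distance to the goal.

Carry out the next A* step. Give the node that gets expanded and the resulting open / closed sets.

expanded=(1,4); open=[(0,4) g=3 f=8, (0,6) g=1 f=8, (1,3) g=3 f=8, (2,4) g=3 f=6, (2,5) g=2 f=6]; closed=[(1,4), (1,5), (1,6)]

step 1: expand (1,4) (f=6, h=4) → closed; open now [(0,4) g=3 f=8, (0,6) g=1 f=8, (1,3) g=3 f=8, (2,4) g=3 f=6, (2,5) g=2 f=6]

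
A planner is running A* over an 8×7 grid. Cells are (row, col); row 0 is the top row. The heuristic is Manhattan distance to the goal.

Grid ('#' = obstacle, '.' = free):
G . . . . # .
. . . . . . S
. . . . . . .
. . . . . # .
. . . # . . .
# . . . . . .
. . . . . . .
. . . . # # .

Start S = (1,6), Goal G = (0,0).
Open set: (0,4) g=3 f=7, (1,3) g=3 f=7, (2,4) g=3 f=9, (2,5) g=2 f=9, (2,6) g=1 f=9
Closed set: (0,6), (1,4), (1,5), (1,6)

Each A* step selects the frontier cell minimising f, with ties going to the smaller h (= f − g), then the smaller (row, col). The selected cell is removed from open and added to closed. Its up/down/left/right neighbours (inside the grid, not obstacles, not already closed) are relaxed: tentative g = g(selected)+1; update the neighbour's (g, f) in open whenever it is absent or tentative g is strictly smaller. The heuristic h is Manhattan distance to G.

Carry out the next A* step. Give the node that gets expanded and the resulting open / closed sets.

expanded=(0,4); open=[(0,3) g=4 f=7, (1,3) g=3 f=7, (2,4) g=3 f=9, (2,5) g=2 f=9, (2,6) g=1 f=9]; closed=[(0,4), (0,6), (1,4), (1,5), (1,6)]

step 1: expand (0,4) (f=7, h=4) → closed; open now [(0,3) g=4 f=7, (1,3) g=3 f=7, (2,4) g=3 f=9, (2,5) g=2 f=9, (2,6) g=1 f=9]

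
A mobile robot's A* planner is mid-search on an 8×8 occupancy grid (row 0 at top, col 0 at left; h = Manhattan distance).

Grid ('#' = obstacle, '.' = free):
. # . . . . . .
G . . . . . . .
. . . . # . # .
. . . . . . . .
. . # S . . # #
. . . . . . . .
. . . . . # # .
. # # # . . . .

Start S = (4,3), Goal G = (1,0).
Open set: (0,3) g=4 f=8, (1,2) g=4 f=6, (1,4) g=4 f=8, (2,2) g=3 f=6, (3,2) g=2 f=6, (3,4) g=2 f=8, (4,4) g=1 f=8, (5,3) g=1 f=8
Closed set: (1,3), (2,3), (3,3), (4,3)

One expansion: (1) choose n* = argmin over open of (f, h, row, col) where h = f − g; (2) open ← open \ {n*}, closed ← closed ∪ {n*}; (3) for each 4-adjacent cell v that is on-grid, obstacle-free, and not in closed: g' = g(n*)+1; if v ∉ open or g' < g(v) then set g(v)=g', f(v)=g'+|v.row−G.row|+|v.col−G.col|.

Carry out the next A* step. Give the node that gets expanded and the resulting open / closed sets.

expanded=(1,2); open=[(0,2) g=5 f=8, (0,3) g=4 f=8, (1,1) g=5 f=6, (1,4) g=4 f=8, (2,2) g=3 f=6, (3,2) g=2 f=6, (3,4) g=2 f=8, (4,4) g=1 f=8, (5,3) g=1 f=8]; closed=[(1,2), (1,3), (2,3), (3,3), (4,3)]

step 1: expand (1,2) (f=6, h=2) → closed; open now [(0,2) g=5 f=8, (0,3) g=4 f=8, (1,1) g=5 f=6, (1,4) g=4 f=8, (2,2) g=3 f=6, (3,2) g=2 f=6, (3,4) g=2 f=8, (4,4) g=1 f=8, (5,3) g=1 f=8]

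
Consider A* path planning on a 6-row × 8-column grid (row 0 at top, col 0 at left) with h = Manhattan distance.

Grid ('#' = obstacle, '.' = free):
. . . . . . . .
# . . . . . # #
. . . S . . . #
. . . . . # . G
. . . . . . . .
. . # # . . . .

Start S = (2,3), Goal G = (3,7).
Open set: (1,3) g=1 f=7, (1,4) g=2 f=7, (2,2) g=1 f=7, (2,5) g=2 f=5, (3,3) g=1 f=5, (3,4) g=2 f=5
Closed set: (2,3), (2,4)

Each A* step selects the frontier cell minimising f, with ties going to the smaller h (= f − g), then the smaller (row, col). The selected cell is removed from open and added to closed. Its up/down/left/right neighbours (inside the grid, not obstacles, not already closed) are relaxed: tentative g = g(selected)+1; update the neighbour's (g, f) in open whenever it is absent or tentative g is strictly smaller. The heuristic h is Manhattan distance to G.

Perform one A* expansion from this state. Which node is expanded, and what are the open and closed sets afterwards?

expanded=(2,5); open=[(1,3) g=1 f=7, (1,4) g=2 f=7, (1,5) g=3 f=7, (2,2) g=1 f=7, (2,6) g=3 f=5, (3,3) g=1 f=5, (3,4) g=2 f=5]; closed=[(2,3), (2,4), (2,5)]

step 1: expand (2,5) (f=5, h=3) → closed; open now [(1,3) g=1 f=7, (1,4) g=2 f=7, (1,5) g=3 f=7, (2,2) g=1 f=7, (2,6) g=3 f=5, (3,3) g=1 f=5, (3,4) g=2 f=5]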